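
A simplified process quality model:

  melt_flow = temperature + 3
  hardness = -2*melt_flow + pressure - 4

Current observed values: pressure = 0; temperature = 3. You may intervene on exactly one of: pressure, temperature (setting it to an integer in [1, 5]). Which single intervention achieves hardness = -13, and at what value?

set pressure = 3

Intervening on pressure: with other inputs at their observed values, hardness = pressure - 16. Solving for -13 gives pressure = 3, within [1, 5].
Intervening on temperature: hardness = -2*temperature - 10. Reaching -13 requires temperature = 3/2, not an integer.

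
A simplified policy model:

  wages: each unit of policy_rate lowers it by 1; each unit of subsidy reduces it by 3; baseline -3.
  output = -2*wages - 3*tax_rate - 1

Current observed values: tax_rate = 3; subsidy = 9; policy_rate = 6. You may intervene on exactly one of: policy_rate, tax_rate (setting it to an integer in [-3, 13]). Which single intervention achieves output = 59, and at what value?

Intervening on policy_rate: output = 2*policy_rate + 50. Reaching 59 requires policy_rate = 9/2, not an integer.
Intervening on tax_rate: with other inputs at their observed values, output = -3*tax_rate + 71. Solving for 59 gives tax_rate = 4, within [-3, 13].

set tax_rate = 4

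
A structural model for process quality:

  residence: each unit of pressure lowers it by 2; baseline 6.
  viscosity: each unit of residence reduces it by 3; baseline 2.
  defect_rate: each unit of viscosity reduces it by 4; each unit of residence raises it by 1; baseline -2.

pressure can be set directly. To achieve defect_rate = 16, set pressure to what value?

Substituting into the viscosity equation gives viscosity = 6*pressure - 16.
defect_rate becomes -26*pressure + 68.
Solve -26*pressure + 68 = 16: pressure = (16 - 68) / -26 = 2.

pressure = 2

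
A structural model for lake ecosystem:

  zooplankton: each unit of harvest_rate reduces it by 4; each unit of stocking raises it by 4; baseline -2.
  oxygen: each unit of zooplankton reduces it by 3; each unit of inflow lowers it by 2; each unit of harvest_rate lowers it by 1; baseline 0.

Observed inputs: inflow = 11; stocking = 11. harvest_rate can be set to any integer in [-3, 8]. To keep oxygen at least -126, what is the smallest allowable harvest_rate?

harvest_rate = 2

Substituting into the zooplankton equation gives zooplankton = -4*harvest_rate + 42.
oxygen becomes 11*harvest_rate - 148.
Require 11*harvest_rate - 148 ≥ -126, so harvest_rate ≥ 2.
The smallest integer in [-3, 8] satisfying this is 2.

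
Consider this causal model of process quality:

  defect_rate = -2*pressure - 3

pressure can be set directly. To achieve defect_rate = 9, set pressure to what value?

Solve -2*pressure - 3 = 9: pressure = (9 + 3) / -2 = -6.

pressure = -6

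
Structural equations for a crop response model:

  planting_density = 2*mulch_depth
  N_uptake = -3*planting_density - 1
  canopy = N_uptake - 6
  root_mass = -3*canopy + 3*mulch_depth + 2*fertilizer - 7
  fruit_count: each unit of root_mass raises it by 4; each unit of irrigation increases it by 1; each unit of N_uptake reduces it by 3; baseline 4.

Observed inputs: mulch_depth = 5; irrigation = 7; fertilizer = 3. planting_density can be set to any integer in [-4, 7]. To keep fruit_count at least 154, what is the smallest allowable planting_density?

planting_density = 0

Intervening on planting_density fixes its value directly, overriding its dependence on mulch_depth.
Substituting into the canopy equation gives canopy = -3*planting_density - 7.
So root_mass = 9*planting_density + 35.
Substituting into the fruit_count equation gives fruit_count = 45*planting_density + 154.
Require 45*planting_density + 154 ≥ 154, so planting_density ≥ 0.
The smallest integer in [-4, 7] satisfying this is 0.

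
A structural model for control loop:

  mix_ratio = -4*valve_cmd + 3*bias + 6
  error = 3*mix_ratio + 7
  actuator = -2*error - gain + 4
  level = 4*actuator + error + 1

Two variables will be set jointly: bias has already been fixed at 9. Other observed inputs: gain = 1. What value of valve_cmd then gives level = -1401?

valve_cmd = -8

With bias held at 9:
Substituting into the mix_ratio equation gives mix_ratio = -4*valve_cmd + 33.
Substituting into the error equation gives error = -12*valve_cmd + 106.
Substituting into the actuator equation gives actuator = 24*valve_cmd - 209.
So level = 84*valve_cmd - 729.
Solve 84*valve_cmd - 729 = -1401: valve_cmd = (-1401 + 729) / 84 = -8.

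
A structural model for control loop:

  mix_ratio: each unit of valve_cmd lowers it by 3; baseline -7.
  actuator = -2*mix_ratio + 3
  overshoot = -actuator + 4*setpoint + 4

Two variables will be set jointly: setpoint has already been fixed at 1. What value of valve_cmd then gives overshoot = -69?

With setpoint held at 1:
Substituting into the actuator equation gives actuator = 6*valve_cmd + 17.
So overshoot = -6*valve_cmd - 9.
Solve -6*valve_cmd - 9 = -69: valve_cmd = (-69 + 9) / -6 = 10.

valve_cmd = 10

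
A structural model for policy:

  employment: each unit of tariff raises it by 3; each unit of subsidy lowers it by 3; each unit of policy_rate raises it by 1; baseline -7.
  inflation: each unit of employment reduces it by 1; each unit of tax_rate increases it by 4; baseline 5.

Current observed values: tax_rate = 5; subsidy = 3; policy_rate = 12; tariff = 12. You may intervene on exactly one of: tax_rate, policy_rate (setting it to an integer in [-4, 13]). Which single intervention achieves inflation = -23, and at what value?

set tax_rate = 1

Intervening on tax_rate: with other inputs at their observed values, inflation = 4*tax_rate - 27. Solving for -23 gives tax_rate = 1, within [-4, 13].
Intervening on policy_rate: inflation = -policy_rate + 5. Reaching -23 requires policy_rate = 28, outside [-4, 13].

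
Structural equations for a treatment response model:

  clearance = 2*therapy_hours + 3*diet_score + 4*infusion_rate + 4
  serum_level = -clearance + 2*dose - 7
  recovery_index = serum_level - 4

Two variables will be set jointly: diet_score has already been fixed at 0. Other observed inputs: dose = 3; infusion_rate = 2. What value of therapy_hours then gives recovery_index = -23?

therapy_hours = 3

With diet_score held at 0:
Substituting into the clearance equation gives clearance = 2*therapy_hours + 12.
So serum_level = -2*therapy_hours - 13.
Substituting into the recovery_index equation gives recovery_index = -2*therapy_hours - 17.
Solve -2*therapy_hours - 17 = -23: therapy_hours = (-23 + 17) / -2 = 3.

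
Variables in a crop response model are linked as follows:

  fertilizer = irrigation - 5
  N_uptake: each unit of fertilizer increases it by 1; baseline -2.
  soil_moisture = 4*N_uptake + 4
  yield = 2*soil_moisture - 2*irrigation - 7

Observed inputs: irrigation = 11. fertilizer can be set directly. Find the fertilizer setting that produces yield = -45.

Intervening on fertilizer fixes its value directly, overriding its dependence on irrigation.
Substituting into the soil_moisture equation gives soil_moisture = 4*fertilizer - 4.
Substituting into the yield equation gives yield = 8*fertilizer - 37.
Solve 8*fertilizer - 37 = -45: fertilizer = (-45 + 37) / 8 = -1.

fertilizer = -1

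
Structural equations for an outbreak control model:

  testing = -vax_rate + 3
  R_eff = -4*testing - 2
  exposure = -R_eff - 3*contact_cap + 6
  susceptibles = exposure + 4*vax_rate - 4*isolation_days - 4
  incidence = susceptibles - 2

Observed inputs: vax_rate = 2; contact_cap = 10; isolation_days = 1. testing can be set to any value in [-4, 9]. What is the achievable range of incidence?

-40 to 12

Intervening on testing fixes its value directly, overriding its dependence on vax_rate.
Substituting into the exposure equation gives exposure = 4*testing - 22.
So susceptibles = 4*testing - 22.
incidence becomes 4*testing - 24.
Linear in testing, so extremes are at the endpoints: testing = -4 gives incidence = -40; testing = 9 gives incidence = 12.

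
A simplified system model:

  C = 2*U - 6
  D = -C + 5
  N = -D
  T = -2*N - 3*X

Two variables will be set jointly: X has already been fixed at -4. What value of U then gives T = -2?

U = 9

With X held at -4:
Substituting into the D equation gives D = -2*U + 11.
This gives N = 2*U - 11.
So T = -4*U + 34.
Solve -4*U + 34 = -2: U = (-2 - 34) / -4 = 9.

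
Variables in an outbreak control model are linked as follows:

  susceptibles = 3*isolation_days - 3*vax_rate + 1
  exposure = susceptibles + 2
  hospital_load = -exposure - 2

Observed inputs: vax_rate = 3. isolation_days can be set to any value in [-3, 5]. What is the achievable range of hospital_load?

Substituting into the susceptibles equation gives susceptibles = 3*isolation_days - 8.
Substituting into the exposure equation gives exposure = 3*isolation_days - 6.
Substituting into the hospital_load equation gives hospital_load = -3*isolation_days + 4.
Linear in isolation_days, so extremes are at the endpoints: isolation_days = -3 gives hospital_load = 13; isolation_days = 5 gives hospital_load = -11.

-11 to 13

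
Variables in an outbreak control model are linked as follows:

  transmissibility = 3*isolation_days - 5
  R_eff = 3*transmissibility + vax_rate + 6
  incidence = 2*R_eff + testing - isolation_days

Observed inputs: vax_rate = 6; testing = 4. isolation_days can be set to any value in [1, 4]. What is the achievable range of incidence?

Substituting into the R_eff equation gives R_eff = 9*isolation_days - 3.
incidence becomes 17*isolation_days - 2.
Linear in isolation_days, so extremes are at the endpoints: isolation_days = 1 gives incidence = 15; isolation_days = 4 gives incidence = 66.

15 to 66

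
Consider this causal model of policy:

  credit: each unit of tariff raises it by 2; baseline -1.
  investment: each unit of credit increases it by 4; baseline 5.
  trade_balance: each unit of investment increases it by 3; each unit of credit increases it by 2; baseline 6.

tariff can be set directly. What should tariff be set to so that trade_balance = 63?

tariff = 2

Substituting into the investment equation gives investment = 8*tariff + 1.
This gives trade_balance = 28*tariff + 7.
Solve 28*tariff + 7 = 63: tariff = (63 - 7) / 28 = 2.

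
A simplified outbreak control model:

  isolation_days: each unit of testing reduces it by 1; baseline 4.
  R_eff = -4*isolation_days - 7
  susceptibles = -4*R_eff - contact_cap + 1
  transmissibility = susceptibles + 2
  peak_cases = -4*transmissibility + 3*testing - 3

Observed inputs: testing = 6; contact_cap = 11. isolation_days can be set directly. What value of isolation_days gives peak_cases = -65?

isolation_days = 0

Intervening on isolation_days fixes its value directly, overriding its dependence on testing.
Substituting into the susceptibles equation gives susceptibles = 16*isolation_days + 18.
Substituting into the transmissibility equation gives transmissibility = 16*isolation_days + 20.
This gives peak_cases = -64*isolation_days - 65.
Solve -64*isolation_days - 65 = -65: isolation_days = (-65 + 65) / -64 = 0.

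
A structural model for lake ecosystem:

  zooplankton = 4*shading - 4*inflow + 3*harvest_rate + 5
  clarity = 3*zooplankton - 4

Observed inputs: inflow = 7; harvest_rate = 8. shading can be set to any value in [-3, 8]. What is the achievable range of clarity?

-37 to 95

Substituting into the zooplankton equation gives zooplankton = 4*shading + 1.
Substituting into the clarity equation gives clarity = 12*shading - 1.
Linear in shading, so extremes are at the endpoints: shading = -3 gives clarity = -37; shading = 8 gives clarity = 95.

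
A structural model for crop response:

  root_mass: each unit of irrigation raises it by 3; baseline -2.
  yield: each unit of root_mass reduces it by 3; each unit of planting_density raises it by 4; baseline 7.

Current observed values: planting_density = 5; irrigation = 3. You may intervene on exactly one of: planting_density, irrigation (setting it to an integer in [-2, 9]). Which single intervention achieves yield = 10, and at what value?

Intervening on planting_density: with other inputs at their observed values, yield = 4*planting_density - 14. Solving for 10 gives planting_density = 6, within [-2, 9].
Intervening on irrigation: yield = -9*irrigation + 33. Reaching 10 requires irrigation = 23/9, not an integer.

set planting_density = 6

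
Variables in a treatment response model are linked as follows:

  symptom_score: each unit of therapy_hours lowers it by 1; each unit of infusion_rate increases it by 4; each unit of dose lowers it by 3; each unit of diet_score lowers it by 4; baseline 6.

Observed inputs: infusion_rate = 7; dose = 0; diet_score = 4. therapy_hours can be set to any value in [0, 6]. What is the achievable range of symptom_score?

12 to 18

Substituting into the symptom_score equation gives symptom_score = -therapy_hours + 18.
Linear in therapy_hours, so extremes are at the endpoints: therapy_hours = 0 gives symptom_score = 18; therapy_hours = 6 gives symptom_score = 12.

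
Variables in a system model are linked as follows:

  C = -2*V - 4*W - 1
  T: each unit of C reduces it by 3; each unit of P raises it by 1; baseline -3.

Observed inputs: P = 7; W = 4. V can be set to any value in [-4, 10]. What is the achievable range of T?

31 to 115

Substituting into the C equation gives C = -2*V - 17.
T becomes 6*V + 55.
Linear in V, so extremes are at the endpoints: V = -4 gives T = 31; V = 10 gives T = 115.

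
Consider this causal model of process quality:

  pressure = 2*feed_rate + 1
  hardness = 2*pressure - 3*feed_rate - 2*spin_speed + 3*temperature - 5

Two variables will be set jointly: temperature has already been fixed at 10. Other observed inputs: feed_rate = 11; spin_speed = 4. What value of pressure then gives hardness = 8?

pressure = 12

With temperature held at 10:
Intervening on pressure fixes its value directly, overriding its dependence on feed_rate.
Substituting into the hardness equation gives hardness = 2*pressure - 16.
Solve 2*pressure - 16 = 8: pressure = (8 + 16) / 2 = 12.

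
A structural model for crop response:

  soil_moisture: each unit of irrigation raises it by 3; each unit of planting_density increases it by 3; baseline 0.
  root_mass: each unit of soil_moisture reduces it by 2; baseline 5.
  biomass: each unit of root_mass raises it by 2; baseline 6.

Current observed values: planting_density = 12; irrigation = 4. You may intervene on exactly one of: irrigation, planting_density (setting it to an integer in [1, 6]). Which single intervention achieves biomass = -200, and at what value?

set irrigation = 6

Intervening on irrigation: with other inputs at their observed values, biomass = -12*irrigation - 128. Solving for -200 gives irrigation = 6, within [1, 6].
Intervening on planting_density: biomass = -12*planting_density - 32. Reaching -200 requires planting_density = 14, outside [1, 6].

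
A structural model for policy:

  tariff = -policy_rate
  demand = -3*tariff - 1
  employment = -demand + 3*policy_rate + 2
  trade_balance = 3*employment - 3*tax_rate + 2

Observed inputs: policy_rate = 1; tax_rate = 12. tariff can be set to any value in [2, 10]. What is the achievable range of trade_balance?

2 to 74

Intervening on tariff fixes its value directly, overriding its dependence on policy_rate.
Substituting into the employment equation gives employment = 3*tariff + 6.
This gives trade_balance = 9*tariff - 16.
Linear in tariff, so extremes are at the endpoints: tariff = 2 gives trade_balance = 2; tariff = 10 gives trade_balance = 74.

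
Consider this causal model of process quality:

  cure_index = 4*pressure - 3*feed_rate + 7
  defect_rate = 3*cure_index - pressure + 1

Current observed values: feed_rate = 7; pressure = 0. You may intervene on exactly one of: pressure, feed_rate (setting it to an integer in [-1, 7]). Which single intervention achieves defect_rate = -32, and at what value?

set feed_rate = 6

Intervening on pressure: defect_rate = 11*pressure - 41. Reaching -32 requires pressure = 9/11, not an integer.
Intervening on feed_rate: with other inputs at their observed values, defect_rate = -9*feed_rate + 22. Solving for -32 gives feed_rate = 6, within [-1, 7].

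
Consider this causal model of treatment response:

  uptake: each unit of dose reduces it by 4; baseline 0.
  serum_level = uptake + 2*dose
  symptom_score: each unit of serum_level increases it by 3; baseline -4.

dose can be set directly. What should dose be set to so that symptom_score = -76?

Substituting into the serum_level equation gives serum_level = -2*dose.
Substituting into the symptom_score equation gives symptom_score = -6*dose - 4.
Solve -6*dose - 4 = -76: dose = (-76 + 4) / -6 = 12.

dose = 12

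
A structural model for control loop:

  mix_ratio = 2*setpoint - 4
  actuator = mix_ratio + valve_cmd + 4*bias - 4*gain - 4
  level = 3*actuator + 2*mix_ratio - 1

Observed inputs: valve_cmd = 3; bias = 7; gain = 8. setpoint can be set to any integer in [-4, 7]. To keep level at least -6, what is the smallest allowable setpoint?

Substituting into the actuator equation gives actuator = 2*setpoint - 9.
level becomes 10*setpoint - 36.
Require 10*setpoint - 36 ≥ -6, so setpoint ≥ 3.
The smallest integer in [-4, 7] satisfying this is 3.

setpoint = 3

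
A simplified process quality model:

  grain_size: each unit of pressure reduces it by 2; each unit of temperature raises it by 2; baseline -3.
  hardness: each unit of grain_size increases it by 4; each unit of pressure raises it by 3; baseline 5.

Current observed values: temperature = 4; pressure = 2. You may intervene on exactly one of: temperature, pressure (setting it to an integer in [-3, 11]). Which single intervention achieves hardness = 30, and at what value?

Intervening on temperature: hardness = 8*temperature - 17. Reaching 30 requires temperature = 47/8, not an integer.
Intervening on pressure: with other inputs at their observed values, hardness = -5*pressure + 25. Solving for 30 gives pressure = -1, within [-3, 11].

set pressure = -1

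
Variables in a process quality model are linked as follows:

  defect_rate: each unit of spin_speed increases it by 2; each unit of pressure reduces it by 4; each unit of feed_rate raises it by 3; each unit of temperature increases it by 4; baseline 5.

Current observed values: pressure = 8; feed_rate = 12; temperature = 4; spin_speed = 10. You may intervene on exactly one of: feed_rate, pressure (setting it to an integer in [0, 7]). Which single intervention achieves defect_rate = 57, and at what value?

set pressure = 5

Intervening on feed_rate: defect_rate = 3*feed_rate + 9. Reaching 57 requires feed_rate = 16, outside [0, 7].
Intervening on pressure: with other inputs at their observed values, defect_rate = -4*pressure + 77. Solving for 57 gives pressure = 5, within [0, 7].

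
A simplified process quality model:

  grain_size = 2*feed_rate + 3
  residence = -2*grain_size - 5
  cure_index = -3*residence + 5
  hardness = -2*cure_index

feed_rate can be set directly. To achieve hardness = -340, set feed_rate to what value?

feed_rate = 11

Substituting into the residence equation gives residence = -4*feed_rate - 11.
Substituting into the cure_index equation gives cure_index = 12*feed_rate + 38.
So hardness = -24*feed_rate - 76.
Solve -24*feed_rate - 76 = -340: feed_rate = (-340 + 76) / -24 = 11.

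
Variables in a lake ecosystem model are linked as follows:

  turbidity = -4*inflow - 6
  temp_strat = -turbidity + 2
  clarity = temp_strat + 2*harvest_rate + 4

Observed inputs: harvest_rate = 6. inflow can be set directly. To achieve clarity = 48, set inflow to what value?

inflow = 6

Substituting into the temp_strat equation gives temp_strat = 4*inflow + 8.
clarity becomes 4*inflow + 24.
Solve 4*inflow + 24 = 48: inflow = (48 - 24) / 4 = 6.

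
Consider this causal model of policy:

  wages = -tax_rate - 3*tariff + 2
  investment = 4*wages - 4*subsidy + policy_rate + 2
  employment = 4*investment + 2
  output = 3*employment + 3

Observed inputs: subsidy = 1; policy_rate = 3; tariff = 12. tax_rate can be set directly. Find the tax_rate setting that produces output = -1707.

Substituting into the wages equation gives wages = -tax_rate - 34.
Substituting into the investment equation gives investment = -4*tax_rate - 135.
So employment = -16*tax_rate - 538.
Substituting into the output equation gives output = -48*tax_rate - 1611.
Solve -48*tax_rate - 1611 = -1707: tax_rate = (-1707 + 1611) / -48 = 2.

tax_rate = 2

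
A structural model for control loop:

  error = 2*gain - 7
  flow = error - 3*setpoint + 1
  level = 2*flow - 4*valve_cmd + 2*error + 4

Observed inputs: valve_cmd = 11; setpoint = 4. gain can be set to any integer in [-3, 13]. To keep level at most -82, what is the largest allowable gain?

Substituting into the flow equation gives flow = 2*gain - 18.
Substituting into the level equation gives level = 8*gain - 90.
Require 8*gain - 90 ≤ -82, so gain ≤ 1.
The largest integer in [-3, 13] satisfying this is 1.

gain = 1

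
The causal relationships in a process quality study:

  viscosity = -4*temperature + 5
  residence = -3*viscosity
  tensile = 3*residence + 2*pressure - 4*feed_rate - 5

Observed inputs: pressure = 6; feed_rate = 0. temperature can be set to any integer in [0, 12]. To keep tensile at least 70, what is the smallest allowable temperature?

temperature = 3

Substituting into the residence equation gives residence = 12*temperature - 15.
This gives tensile = 36*temperature - 38.
Require 36*temperature - 38 ≥ 70, so temperature ≥ 3.
The smallest integer in [0, 12] satisfying this is 3.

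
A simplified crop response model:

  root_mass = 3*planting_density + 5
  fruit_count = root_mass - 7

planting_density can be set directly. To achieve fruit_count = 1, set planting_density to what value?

planting_density = 1

Substituting into the fruit_count equation gives fruit_count = 3*planting_density - 2.
Solve 3*planting_density - 2 = 1: planting_density = (1 + 2) / 3 = 1.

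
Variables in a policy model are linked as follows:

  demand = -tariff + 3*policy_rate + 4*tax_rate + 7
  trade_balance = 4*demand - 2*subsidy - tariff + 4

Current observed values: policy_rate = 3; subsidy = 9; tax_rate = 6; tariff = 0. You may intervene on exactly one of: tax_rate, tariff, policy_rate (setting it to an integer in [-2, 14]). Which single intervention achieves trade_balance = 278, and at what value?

set policy_rate = 14

Intervening on tax_rate: trade_balance = 16*tax_rate + 50. Reaching 278 requires tax_rate = 57/4, not an integer.
Intervening on tariff: trade_balance = -5*tariff + 146. Reaching 278 requires tariff = -132/5, not an integer.
Intervening on policy_rate: with other inputs at their observed values, trade_balance = 12*policy_rate + 110. Solving for 278 gives policy_rate = 14, within [-2, 14].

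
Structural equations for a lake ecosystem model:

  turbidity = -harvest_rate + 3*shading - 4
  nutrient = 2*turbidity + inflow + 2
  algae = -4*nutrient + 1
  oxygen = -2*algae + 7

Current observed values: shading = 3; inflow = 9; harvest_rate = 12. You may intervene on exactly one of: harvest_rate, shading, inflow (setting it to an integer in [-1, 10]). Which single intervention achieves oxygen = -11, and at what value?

set inflow = 10

Intervening on harvest_rate: oxygen = -16*harvest_rate + 173. Reaching -11 requires harvest_rate = 23/2, not an integer.
Intervening on shading: oxygen = 48*shading - 163. Reaching -11 requires shading = 19/6, not an integer.
Intervening on inflow: with other inputs at their observed values, oxygen = 8*inflow - 91. Solving for -11 gives inflow = 10, within [-1, 10].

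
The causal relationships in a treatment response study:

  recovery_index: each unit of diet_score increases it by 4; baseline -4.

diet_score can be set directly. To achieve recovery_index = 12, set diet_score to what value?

Solve 4*diet_score - 4 = 12: diet_score = (12 + 4) / 4 = 4.

diet_score = 4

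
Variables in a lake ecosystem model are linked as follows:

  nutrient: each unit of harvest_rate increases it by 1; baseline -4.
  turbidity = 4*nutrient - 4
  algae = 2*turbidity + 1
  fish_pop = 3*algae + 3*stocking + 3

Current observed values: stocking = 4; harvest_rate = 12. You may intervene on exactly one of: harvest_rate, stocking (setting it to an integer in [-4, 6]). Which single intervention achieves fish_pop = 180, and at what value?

Intervening on harvest_rate: fish_pop = 24*harvest_rate - 102. Reaching 180 requires harvest_rate = 47/4, not an integer.
Intervening on stocking: with other inputs at their observed values, fish_pop = 3*stocking + 174. Solving for 180 gives stocking = 2, within [-4, 6].

set stocking = 2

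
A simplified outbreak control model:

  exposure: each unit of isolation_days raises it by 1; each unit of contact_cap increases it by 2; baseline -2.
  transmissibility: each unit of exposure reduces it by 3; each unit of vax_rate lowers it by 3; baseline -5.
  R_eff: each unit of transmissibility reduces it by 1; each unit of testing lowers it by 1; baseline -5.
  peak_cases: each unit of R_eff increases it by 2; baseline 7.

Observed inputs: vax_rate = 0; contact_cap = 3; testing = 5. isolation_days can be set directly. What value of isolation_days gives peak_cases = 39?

isolation_days = 3

Substituting into the exposure equation gives exposure = isolation_days + 4.
Substituting into the transmissibility equation gives transmissibility = -3*isolation_days - 17.
This gives R_eff = 3*isolation_days + 7.
This gives peak_cases = 6*isolation_days + 21.
Solve 6*isolation_days + 21 = 39: isolation_days = (39 - 21) / 6 = 3.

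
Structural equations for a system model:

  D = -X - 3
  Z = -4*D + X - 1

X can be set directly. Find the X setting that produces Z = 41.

Substituting into the Z equation gives Z = 5*X + 11.
Solve 5*X + 11 = 41: X = (41 - 11) / 5 = 6.

X = 6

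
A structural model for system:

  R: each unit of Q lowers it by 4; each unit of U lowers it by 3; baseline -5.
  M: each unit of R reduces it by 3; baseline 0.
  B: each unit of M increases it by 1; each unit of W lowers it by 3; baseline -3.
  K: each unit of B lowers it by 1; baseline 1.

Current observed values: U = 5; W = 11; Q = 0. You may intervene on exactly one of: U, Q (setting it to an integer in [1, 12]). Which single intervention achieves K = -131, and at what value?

Intervening on U: K = -9*U + 22. Reaching -131 requires U = 17, outside [1, 12].
Intervening on Q: with other inputs at their observed values, K = -12*Q - 23. Solving for -131 gives Q = 9, within [1, 12].

set Q = 9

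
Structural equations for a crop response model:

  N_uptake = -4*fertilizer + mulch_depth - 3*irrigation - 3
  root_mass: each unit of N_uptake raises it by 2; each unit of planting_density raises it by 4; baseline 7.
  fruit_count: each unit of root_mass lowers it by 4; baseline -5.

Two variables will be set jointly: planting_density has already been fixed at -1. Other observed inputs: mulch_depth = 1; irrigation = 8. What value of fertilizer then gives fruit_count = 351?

fertilizer = 5

With planting_density held at -1:
Substituting into the N_uptake equation gives N_uptake = -4*fertilizer - 26.
root_mass becomes -8*fertilizer - 49.
Substituting into the fruit_count equation gives fruit_count = 32*fertilizer + 191.
Solve 32*fertilizer + 191 = 351: fertilizer = (351 - 191) / 32 = 5.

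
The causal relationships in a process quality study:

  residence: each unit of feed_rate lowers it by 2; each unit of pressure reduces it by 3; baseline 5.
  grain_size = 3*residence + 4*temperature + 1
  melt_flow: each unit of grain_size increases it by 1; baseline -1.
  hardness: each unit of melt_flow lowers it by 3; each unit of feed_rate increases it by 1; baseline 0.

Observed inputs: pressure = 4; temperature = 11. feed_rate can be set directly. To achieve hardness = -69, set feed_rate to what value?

feed_rate = 0

Substituting into the residence equation gives residence = -2*feed_rate - 7.
grain_size becomes -6*feed_rate + 24.
This gives melt_flow = -6*feed_rate + 23.
So hardness = 19*feed_rate - 69.
Solve 19*feed_rate - 69 = -69: feed_rate = (-69 + 69) / 19 = 0.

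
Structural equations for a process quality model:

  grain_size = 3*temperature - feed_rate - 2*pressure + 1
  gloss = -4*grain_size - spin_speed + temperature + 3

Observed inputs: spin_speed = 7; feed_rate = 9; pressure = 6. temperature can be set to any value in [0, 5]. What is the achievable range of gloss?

21 to 76

Substituting into the grain_size equation gives grain_size = 3*temperature - 20.
Substituting into the gloss equation gives gloss = -11*temperature + 76.
Linear in temperature, so extremes are at the endpoints: temperature = 0 gives gloss = 76; temperature = 5 gives gloss = 21.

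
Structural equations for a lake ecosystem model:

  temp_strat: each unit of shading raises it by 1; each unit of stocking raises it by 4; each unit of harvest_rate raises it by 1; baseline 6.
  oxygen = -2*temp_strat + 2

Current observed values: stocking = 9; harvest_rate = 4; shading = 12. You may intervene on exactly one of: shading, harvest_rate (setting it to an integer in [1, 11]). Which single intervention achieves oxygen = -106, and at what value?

set shading = 8

Intervening on shading: with other inputs at their observed values, oxygen = -2*shading - 90. Solving for -106 gives shading = 8, within [1, 11].
Intervening on harvest_rate: oxygen = -2*harvest_rate - 106. Reaching -106 requires harvest_rate = 0, outside [1, 11].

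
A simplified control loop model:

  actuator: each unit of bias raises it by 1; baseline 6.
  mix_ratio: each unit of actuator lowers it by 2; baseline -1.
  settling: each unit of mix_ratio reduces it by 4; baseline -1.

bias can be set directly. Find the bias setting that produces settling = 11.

Substituting into the mix_ratio equation gives mix_ratio = -2*bias - 13.
Substituting into the settling equation gives settling = 8*bias + 51.
Solve 8*bias + 51 = 11: bias = (11 - 51) / 8 = -5.

bias = -5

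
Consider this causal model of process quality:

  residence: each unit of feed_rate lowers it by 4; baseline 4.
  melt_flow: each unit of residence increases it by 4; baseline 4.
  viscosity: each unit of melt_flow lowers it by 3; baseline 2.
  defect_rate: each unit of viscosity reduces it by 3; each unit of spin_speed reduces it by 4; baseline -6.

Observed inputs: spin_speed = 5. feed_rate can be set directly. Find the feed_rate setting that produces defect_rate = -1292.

Substituting into the melt_flow equation gives melt_flow = -16*feed_rate + 20.
Substituting into the viscosity equation gives viscosity = 48*feed_rate - 58.
Substituting into the defect_rate equation gives defect_rate = -144*feed_rate + 148.
Solve -144*feed_rate + 148 = -1292: feed_rate = (-1292 - 148) / -144 = 10.

feed_rate = 10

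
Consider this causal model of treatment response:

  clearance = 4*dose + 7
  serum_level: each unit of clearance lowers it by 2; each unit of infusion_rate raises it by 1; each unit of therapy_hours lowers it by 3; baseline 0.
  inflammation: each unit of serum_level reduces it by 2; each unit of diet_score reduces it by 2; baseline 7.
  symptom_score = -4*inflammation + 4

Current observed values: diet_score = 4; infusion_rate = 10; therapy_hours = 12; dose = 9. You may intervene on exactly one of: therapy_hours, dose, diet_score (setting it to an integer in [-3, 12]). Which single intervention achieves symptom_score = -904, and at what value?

Intervening on therapy_hours: symptom_score = -24*therapy_hours - 600. Reaching -904 requires therapy_hours = 38/3, not an integer.
Intervening on dose: symptom_score = -64*dose - 312. Reaching -904 requires dose = 37/4, not an integer.
Intervening on diet_score: with other inputs at their observed values, symptom_score = 8*diet_score - 920. Solving for -904 gives diet_score = 2, within [-3, 12].

set diet_score = 2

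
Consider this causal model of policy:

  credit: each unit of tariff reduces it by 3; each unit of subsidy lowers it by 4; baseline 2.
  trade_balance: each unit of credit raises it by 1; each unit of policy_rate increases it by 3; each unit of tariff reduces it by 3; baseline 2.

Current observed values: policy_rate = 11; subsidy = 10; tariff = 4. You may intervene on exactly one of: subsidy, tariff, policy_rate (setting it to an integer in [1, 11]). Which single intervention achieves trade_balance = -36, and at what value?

set policy_rate = 8

Intervening on subsidy: trade_balance = -4*subsidy + 13. Reaching -36 requires subsidy = 49/4, not an integer.
Intervening on tariff: trade_balance = -6*tariff - 3. Reaching -36 requires tariff = 11/2, not an integer.
Intervening on policy_rate: with other inputs at their observed values, trade_balance = 3*policy_rate - 60. Solving for -36 gives policy_rate = 8, within [1, 11].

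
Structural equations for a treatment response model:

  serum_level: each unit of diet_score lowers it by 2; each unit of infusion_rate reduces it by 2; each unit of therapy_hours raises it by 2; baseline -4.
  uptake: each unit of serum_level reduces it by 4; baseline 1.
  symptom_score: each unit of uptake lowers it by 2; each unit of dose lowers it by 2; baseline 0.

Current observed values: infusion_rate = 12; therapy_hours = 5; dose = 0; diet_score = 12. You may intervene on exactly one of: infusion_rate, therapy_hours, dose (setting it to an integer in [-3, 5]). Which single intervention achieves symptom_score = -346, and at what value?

Intervening on infusion_rate: symptom_score = -16*infusion_rate - 146. Reaching -346 requires infusion_rate = 25/2, not an integer.
Intervening on therapy_hours: symptom_score = 16*therapy_hours - 418. Reaching -346 requires therapy_hours = 9/2, not an integer.
Intervening on dose: with other inputs at their observed values, symptom_score = -2*dose - 338. Solving for -346 gives dose = 4, within [-3, 5].

set dose = 4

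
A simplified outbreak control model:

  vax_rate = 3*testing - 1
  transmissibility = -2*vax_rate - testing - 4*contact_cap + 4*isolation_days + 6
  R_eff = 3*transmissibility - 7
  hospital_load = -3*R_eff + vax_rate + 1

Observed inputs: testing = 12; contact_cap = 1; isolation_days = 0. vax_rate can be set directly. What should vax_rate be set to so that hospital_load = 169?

vax_rate = 3

Intervening on vax_rate fixes its value directly, overriding its dependence on testing.
Substituting into the transmissibility equation gives transmissibility = -2*vax_rate - 10.
R_eff becomes -6*vax_rate - 37.
Substituting into the hospital_load equation gives hospital_load = 19*vax_rate + 112.
Solve 19*vax_rate + 112 = 169: vax_rate = (169 - 112) / 19 = 3.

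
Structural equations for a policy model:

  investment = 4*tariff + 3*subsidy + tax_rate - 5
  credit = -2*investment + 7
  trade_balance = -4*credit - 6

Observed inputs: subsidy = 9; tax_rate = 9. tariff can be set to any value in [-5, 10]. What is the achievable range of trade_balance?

Substituting into the investment equation gives investment = 4*tariff + 31.
So credit = -8*tariff - 55.
trade_balance becomes 32*tariff + 214.
Linear in tariff, so extremes are at the endpoints: tariff = -5 gives trade_balance = 54; tariff = 10 gives trade_balance = 534.

54 to 534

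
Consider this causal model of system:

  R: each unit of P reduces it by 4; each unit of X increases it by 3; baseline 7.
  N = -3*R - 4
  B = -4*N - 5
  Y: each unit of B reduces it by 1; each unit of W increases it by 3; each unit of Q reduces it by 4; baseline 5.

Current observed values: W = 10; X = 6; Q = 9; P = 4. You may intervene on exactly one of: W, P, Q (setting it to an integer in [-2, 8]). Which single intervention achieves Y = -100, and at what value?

set Q = 4

Intervening on W: Y = 3*W - 150. Reaching -100 requires W = 50/3, not an integer.
Intervening on P: Y = 48*P - 312. Reaching -100 requires P = 53/12, not an integer.
Intervening on Q: with other inputs at their observed values, Y = -4*Q - 84. Solving for -100 gives Q = 4, within [-2, 8].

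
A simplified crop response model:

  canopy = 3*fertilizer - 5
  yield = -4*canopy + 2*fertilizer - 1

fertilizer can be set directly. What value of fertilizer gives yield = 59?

Substituting into the yield equation gives yield = -10*fertilizer + 19.
Solve -10*fertilizer + 19 = 59: fertilizer = (59 - 19) / -10 = -4.

fertilizer = -4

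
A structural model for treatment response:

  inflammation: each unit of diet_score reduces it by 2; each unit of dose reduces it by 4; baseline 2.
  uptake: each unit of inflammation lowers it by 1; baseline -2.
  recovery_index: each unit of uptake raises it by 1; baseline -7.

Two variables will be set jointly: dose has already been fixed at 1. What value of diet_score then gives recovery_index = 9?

With dose held at 1:
Substituting into the inflammation equation gives inflammation = -2*diet_score - 2.
Substituting into the uptake equation gives uptake = 2*diet_score.
Substituting into the recovery_index equation gives recovery_index = 2*diet_score - 7.
Solve 2*diet_score - 7 = 9: diet_score = (9 + 7) / 2 = 8.

diet_score = 8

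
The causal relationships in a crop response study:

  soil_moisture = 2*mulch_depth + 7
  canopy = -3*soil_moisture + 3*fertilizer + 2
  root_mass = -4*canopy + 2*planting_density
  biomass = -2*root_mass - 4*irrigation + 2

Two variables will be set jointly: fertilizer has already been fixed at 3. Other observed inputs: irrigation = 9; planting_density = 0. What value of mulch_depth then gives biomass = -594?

mulch_depth = 10

With fertilizer held at 3:
Substituting into the canopy equation gives canopy = -6*mulch_depth - 10.
This gives root_mass = 24*mulch_depth + 40.
So biomass = -48*mulch_depth - 114.
Solve -48*mulch_depth - 114 = -594: mulch_depth = (-594 + 114) / -48 = 10.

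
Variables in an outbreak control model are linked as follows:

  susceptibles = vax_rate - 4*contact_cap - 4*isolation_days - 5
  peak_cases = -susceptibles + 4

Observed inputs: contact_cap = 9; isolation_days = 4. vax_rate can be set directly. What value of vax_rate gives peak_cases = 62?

Substituting into the susceptibles equation gives susceptibles = vax_rate - 57.
Substituting into the peak_cases equation gives peak_cases = -vax_rate + 61.
Solve -vax_rate + 61 = 62: vax_rate = (62 - 61) / -1 = -1.

vax_rate = -1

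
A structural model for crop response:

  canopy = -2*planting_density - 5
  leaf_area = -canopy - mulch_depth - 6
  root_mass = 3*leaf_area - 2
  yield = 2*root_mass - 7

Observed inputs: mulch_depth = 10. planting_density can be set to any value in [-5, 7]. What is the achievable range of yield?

-137 to 7

Substituting into the leaf_area equation gives leaf_area = 2*planting_density - 11.
So root_mass = 6*planting_density - 35.
Substituting into the yield equation gives yield = 12*planting_density - 77.
Linear in planting_density, so extremes are at the endpoints: planting_density = -5 gives yield = -137; planting_density = 7 gives yield = 7.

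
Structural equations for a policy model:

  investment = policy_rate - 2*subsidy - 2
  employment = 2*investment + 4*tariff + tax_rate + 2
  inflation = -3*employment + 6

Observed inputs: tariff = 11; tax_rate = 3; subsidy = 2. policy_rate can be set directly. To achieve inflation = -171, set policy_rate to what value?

policy_rate = 11

Substituting into the investment equation gives investment = policy_rate - 6.
This gives employment = 2*policy_rate + 37.
Substituting into the inflation equation gives inflation = -6*policy_rate - 105.
Solve -6*policy_rate - 105 = -171: policy_rate = (-171 + 105) / -6 = 11.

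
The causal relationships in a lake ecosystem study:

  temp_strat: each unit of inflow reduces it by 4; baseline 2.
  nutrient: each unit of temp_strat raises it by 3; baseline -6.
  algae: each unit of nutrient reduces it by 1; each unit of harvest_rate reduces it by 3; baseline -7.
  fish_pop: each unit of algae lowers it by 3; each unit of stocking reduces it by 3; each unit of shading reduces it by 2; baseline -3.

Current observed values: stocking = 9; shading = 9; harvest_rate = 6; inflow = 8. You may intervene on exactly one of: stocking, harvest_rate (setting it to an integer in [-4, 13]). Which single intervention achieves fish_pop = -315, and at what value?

Intervening on stocking: fish_pop = -3*stocking - 234. Reaching -315 requires stocking = 27, outside [-4, 13].
Intervening on harvest_rate: with other inputs at their observed values, fish_pop = 9*harvest_rate - 315. Solving for -315 gives harvest_rate = 0, within [-4, 13].

set harvest_rate = 0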